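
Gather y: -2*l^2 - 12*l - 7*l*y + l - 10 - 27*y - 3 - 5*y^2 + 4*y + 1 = -2*l^2 - 11*l - 5*y^2 + y*(-7*l - 23) - 12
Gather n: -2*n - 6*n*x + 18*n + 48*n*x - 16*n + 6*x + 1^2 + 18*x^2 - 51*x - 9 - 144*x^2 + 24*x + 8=42*n*x - 126*x^2 - 21*x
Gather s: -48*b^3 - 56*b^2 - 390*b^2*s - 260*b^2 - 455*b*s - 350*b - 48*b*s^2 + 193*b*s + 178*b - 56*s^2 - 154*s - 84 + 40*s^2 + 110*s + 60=-48*b^3 - 316*b^2 - 172*b + s^2*(-48*b - 16) + s*(-390*b^2 - 262*b - 44) - 24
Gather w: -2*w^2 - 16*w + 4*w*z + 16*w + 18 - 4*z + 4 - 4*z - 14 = -2*w^2 + 4*w*z - 8*z + 8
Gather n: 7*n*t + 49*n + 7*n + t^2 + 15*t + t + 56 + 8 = n*(7*t + 56) + t^2 + 16*t + 64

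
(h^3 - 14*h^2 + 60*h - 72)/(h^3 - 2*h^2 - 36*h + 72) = (h - 6)/(h + 6)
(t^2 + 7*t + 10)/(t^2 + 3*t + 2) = (t + 5)/(t + 1)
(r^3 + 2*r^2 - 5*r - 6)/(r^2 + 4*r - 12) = (r^2 + 4*r + 3)/(r + 6)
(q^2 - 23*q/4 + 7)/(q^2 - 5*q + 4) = (q - 7/4)/(q - 1)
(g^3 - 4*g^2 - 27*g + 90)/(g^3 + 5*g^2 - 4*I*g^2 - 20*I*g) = (g^2 - 9*g + 18)/(g*(g - 4*I))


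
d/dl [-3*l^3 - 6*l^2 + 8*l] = -9*l^2 - 12*l + 8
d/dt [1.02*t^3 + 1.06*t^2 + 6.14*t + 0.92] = 3.06*t^2 + 2.12*t + 6.14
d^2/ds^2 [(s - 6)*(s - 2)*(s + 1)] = 6*s - 14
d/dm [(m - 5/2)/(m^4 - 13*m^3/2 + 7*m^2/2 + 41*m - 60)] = (-12*m^4 + 92*m^3 - 209*m^2 + 70*m + 170)/(4*m^8 - 52*m^7 + 197*m^6 + 146*m^5 - 2563*m^4 + 4268*m^3 + 5044*m^2 - 19680*m + 14400)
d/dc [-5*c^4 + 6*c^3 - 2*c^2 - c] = -20*c^3 + 18*c^2 - 4*c - 1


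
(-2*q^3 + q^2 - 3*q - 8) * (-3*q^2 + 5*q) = 6*q^5 - 13*q^4 + 14*q^3 + 9*q^2 - 40*q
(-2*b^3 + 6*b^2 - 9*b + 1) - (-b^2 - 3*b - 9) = -2*b^3 + 7*b^2 - 6*b + 10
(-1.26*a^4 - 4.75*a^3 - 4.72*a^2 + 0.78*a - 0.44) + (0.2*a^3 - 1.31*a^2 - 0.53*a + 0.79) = -1.26*a^4 - 4.55*a^3 - 6.03*a^2 + 0.25*a + 0.35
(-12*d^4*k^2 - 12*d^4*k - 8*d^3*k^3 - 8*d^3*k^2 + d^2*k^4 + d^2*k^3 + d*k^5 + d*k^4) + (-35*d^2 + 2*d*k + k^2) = -12*d^4*k^2 - 12*d^4*k - 8*d^3*k^3 - 8*d^3*k^2 + d^2*k^4 + d^2*k^3 - 35*d^2 + d*k^5 + d*k^4 + 2*d*k + k^2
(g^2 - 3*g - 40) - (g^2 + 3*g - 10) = -6*g - 30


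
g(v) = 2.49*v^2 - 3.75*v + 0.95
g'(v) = 4.98*v - 3.75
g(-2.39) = 24.14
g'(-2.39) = -15.65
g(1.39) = 0.55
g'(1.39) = 3.17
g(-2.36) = 23.67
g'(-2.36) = -15.50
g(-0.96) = 6.84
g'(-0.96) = -8.53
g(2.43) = 6.54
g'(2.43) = 8.35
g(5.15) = 47.68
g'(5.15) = 21.90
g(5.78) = 62.46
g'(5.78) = 25.03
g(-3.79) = 50.93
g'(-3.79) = -22.62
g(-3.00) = 34.61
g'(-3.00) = -18.69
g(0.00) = 0.95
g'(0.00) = -3.75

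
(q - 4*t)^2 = q^2 - 8*q*t + 16*t^2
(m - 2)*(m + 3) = m^2 + m - 6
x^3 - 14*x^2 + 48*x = x*(x - 8)*(x - 6)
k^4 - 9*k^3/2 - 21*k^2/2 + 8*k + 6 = (k - 6)*(k - 1)*(k + 1/2)*(k + 2)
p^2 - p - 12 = (p - 4)*(p + 3)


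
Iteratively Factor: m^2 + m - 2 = (m - 1)*(m + 2)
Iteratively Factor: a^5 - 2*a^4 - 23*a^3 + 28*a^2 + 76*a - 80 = (a - 1)*(a^4 - a^3 - 24*a^2 + 4*a + 80) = (a - 1)*(a + 2)*(a^3 - 3*a^2 - 18*a + 40) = (a - 2)*(a - 1)*(a + 2)*(a^2 - a - 20) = (a - 5)*(a - 2)*(a - 1)*(a + 2)*(a + 4)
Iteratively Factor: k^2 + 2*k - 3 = (k - 1)*(k + 3)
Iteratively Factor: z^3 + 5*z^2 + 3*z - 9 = (z - 1)*(z^2 + 6*z + 9) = (z - 1)*(z + 3)*(z + 3)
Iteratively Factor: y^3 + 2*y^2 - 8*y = (y - 2)*(y^2 + 4*y) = (y - 2)*(y + 4)*(y)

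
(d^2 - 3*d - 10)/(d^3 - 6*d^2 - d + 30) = 1/(d - 3)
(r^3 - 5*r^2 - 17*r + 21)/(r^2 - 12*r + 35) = (r^2 + 2*r - 3)/(r - 5)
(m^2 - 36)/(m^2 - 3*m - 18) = (m + 6)/(m + 3)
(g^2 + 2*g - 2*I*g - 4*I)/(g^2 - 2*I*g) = (g + 2)/g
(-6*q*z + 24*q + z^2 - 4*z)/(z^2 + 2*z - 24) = (-6*q + z)/(z + 6)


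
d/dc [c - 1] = 1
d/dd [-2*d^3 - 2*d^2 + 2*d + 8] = -6*d^2 - 4*d + 2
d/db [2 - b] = -1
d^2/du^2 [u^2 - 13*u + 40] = 2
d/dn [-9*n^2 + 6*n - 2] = 6 - 18*n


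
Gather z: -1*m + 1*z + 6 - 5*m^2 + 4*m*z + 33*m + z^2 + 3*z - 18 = -5*m^2 + 32*m + z^2 + z*(4*m + 4) - 12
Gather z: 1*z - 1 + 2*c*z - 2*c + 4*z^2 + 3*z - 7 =-2*c + 4*z^2 + z*(2*c + 4) - 8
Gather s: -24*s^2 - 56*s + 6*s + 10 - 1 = -24*s^2 - 50*s + 9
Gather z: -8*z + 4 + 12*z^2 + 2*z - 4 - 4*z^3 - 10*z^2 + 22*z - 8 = -4*z^3 + 2*z^2 + 16*z - 8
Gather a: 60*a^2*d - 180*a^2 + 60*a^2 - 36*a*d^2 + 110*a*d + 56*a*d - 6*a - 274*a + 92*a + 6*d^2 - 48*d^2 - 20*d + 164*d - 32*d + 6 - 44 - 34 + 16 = a^2*(60*d - 120) + a*(-36*d^2 + 166*d - 188) - 42*d^2 + 112*d - 56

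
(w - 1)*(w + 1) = w^2 - 1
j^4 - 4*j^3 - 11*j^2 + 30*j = j*(j - 5)*(j - 2)*(j + 3)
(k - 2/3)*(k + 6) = k^2 + 16*k/3 - 4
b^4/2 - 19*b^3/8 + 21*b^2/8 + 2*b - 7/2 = (b/2 + 1/2)*(b - 2)^2*(b - 7/4)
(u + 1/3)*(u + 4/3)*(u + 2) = u^3 + 11*u^2/3 + 34*u/9 + 8/9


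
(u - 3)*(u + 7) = u^2 + 4*u - 21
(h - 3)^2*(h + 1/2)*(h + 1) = h^4 - 9*h^3/2 + h^2/2 + 21*h/2 + 9/2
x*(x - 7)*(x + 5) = x^3 - 2*x^2 - 35*x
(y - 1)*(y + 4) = y^2 + 3*y - 4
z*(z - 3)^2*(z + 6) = z^4 - 27*z^2 + 54*z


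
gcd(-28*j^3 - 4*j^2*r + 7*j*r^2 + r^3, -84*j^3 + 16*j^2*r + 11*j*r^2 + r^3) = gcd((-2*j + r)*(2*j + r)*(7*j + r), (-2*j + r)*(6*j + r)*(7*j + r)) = -14*j^2 + 5*j*r + r^2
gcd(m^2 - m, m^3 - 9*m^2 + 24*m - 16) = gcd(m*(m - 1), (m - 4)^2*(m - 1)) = m - 1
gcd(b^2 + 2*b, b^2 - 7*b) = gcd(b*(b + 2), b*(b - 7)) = b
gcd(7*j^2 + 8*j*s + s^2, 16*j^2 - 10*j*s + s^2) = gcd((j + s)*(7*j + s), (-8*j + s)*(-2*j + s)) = 1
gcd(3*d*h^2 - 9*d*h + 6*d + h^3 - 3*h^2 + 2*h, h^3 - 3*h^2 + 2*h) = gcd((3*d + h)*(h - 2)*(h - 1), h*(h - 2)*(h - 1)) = h^2 - 3*h + 2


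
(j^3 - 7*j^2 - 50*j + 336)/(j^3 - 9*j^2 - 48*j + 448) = (j - 6)/(j - 8)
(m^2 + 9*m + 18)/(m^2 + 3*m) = (m + 6)/m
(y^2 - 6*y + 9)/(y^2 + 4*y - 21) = (y - 3)/(y + 7)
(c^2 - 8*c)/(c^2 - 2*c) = (c - 8)/(c - 2)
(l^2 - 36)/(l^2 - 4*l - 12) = (l + 6)/(l + 2)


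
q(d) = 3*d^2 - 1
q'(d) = 6*d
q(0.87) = 1.27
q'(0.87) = 5.22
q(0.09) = -0.98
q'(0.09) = 0.54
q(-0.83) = 1.07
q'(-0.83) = -4.98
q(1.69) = 7.57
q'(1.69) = 10.14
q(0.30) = -0.73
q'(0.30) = 1.80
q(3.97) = 46.28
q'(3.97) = 23.82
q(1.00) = 2.00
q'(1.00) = 6.00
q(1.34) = 4.39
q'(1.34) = 8.04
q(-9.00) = 242.00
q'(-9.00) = -54.00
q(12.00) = 431.00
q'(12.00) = 72.00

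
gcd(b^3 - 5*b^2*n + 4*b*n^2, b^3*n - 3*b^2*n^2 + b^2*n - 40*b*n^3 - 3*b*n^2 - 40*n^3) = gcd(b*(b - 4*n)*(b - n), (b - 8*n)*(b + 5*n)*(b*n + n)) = 1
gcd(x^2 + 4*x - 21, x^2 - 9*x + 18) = x - 3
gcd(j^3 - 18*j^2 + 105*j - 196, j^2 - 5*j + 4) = j - 4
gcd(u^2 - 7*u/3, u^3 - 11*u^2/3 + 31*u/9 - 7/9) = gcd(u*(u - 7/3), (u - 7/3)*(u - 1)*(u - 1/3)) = u - 7/3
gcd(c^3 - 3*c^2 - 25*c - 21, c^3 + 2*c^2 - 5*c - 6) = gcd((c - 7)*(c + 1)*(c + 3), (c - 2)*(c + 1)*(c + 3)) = c^2 + 4*c + 3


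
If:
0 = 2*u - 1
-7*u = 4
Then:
No Solution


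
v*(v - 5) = v^2 - 5*v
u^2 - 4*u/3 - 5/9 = (u - 5/3)*(u + 1/3)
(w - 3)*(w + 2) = w^2 - w - 6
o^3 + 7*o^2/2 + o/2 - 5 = (o - 1)*(o + 2)*(o + 5/2)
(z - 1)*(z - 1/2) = z^2 - 3*z/2 + 1/2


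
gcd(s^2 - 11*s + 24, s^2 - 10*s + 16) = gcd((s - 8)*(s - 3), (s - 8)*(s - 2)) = s - 8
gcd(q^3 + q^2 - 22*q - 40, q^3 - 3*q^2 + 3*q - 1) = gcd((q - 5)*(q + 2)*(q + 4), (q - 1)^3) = 1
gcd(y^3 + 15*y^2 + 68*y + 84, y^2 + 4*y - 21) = y + 7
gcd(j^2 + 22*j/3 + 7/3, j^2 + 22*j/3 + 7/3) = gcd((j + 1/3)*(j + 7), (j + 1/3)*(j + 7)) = j^2 + 22*j/3 + 7/3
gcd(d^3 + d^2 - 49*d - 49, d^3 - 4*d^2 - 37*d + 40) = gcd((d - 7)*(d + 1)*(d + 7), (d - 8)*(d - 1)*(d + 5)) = 1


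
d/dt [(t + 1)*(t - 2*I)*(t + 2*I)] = 3*t^2 + 2*t + 4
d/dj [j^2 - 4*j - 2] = 2*j - 4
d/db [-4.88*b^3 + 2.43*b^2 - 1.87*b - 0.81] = -14.64*b^2 + 4.86*b - 1.87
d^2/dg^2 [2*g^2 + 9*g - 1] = 4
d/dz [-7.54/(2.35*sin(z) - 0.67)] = 17.719*cos(z)/(2.35*sin(z) - 0.67)^2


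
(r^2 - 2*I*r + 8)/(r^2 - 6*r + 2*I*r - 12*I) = (r - 4*I)/(r - 6)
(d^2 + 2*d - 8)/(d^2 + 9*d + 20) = (d - 2)/(d + 5)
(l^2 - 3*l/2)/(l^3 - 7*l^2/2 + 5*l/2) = (2*l - 3)/(2*l^2 - 7*l + 5)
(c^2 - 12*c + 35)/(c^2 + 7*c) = (c^2 - 12*c + 35)/(c*(c + 7))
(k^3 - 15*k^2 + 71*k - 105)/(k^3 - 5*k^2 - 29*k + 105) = (k - 5)/(k + 5)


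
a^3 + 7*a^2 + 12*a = a*(a + 3)*(a + 4)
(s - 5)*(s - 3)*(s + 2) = s^3 - 6*s^2 - s + 30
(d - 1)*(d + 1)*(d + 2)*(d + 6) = d^4 + 8*d^3 + 11*d^2 - 8*d - 12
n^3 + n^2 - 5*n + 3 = (n - 1)^2*(n + 3)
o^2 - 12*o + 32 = (o - 8)*(o - 4)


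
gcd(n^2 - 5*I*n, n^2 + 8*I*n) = n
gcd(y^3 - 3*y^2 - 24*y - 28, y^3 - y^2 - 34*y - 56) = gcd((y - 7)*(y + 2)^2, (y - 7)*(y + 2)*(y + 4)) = y^2 - 5*y - 14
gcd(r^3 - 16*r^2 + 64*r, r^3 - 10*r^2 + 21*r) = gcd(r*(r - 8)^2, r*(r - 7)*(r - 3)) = r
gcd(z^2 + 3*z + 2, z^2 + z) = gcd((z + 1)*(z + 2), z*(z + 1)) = z + 1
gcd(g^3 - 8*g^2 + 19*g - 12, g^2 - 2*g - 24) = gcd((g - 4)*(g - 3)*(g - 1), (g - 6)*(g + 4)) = 1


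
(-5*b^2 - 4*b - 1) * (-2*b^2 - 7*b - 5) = 10*b^4 + 43*b^3 + 55*b^2 + 27*b + 5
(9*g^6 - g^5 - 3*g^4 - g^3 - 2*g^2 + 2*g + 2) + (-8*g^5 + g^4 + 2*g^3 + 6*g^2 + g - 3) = 9*g^6 - 9*g^5 - 2*g^4 + g^3 + 4*g^2 + 3*g - 1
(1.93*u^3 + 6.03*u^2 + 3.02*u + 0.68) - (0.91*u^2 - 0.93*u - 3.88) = 1.93*u^3 + 5.12*u^2 + 3.95*u + 4.56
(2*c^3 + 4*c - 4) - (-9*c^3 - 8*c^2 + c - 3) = 11*c^3 + 8*c^2 + 3*c - 1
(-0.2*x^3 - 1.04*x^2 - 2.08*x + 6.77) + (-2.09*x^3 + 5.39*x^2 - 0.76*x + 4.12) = -2.29*x^3 + 4.35*x^2 - 2.84*x + 10.89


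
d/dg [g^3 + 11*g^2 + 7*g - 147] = 3*g^2 + 22*g + 7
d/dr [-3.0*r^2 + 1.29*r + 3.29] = 1.29 - 6.0*r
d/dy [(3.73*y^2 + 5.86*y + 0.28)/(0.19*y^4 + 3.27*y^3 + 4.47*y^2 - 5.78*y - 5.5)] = (-1.4174*y^5 - 15.5373*y^4 - 38.5372*y^3 - 50.5004*y^2 - 43.5332*y - 30.6116)/(0.0361*y^8 + 1.2426*y^7 + 12.3915*y^6 + 27.0374*y^5 - 19.9103*y^4 - 87.6432*y^3 - 15.7616*y^2 + 63.58*y + 30.25)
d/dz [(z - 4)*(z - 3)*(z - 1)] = 3*z^2 - 16*z + 19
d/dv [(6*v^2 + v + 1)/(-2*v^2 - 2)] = (v^2 - 10*v - 1)/(2*(v^4 + 2*v^2 + 1))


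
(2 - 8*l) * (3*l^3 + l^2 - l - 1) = -24*l^4 - 2*l^3 + 10*l^2 + 6*l - 2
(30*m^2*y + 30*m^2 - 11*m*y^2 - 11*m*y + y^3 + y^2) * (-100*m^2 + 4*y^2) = -3000*m^4*y - 3000*m^4 + 1100*m^3*y^2 + 1100*m^3*y + 20*m^2*y^3 + 20*m^2*y^2 - 44*m*y^4 - 44*m*y^3 + 4*y^5 + 4*y^4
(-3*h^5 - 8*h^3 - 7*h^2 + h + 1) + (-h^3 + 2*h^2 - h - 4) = -3*h^5 - 9*h^3 - 5*h^2 - 3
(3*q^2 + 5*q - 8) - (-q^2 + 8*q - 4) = 4*q^2 - 3*q - 4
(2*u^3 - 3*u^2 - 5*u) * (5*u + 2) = 10*u^4 - 11*u^3 - 31*u^2 - 10*u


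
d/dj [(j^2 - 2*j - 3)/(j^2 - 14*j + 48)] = 6*(-2*j^2 + 17*j - 23)/(j^4 - 28*j^3 + 292*j^2 - 1344*j + 2304)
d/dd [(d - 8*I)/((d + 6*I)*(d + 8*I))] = (-d^2 + 16*I*d - 160)/(d^4 + 28*I*d^3 - 292*d^2 - 1344*I*d + 2304)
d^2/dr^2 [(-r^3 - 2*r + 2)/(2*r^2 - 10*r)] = (-27*r^3 + 6*r^2 - 30*r + 50)/(r^3*(r^3 - 15*r^2 + 75*r - 125))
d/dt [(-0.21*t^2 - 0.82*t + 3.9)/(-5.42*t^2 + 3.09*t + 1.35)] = (-5.0933*t^2 + 41.709*t - 13.158)/(29.3764*t^4 - 33.4956*t^3 - 5.0859*t^2 + 8.343*t + 1.8225)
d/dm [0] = 0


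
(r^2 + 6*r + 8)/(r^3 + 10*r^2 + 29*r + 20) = (r + 2)/(r^2 + 6*r + 5)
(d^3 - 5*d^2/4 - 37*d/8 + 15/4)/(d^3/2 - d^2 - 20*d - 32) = (8*d^2 - 26*d + 15)/(4*(d^2 - 4*d - 32))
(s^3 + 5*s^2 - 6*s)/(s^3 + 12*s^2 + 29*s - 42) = s/(s + 7)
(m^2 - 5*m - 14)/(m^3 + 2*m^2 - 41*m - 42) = (m^2 - 5*m - 14)/(m^3 + 2*m^2 - 41*m - 42)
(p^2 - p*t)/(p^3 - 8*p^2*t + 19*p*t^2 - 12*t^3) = p/(p^2 - 7*p*t + 12*t^2)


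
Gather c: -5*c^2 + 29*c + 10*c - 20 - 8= -5*c^2 + 39*c - 28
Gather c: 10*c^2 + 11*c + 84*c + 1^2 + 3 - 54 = 10*c^2 + 95*c - 50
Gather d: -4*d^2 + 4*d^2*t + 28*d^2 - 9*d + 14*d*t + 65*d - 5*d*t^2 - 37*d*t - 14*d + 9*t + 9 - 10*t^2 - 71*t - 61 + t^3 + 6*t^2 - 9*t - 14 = d^2*(4*t + 24) + d*(-5*t^2 - 23*t + 42) + t^3 - 4*t^2 - 71*t - 66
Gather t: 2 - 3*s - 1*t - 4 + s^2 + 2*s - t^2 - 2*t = s^2 - s - t^2 - 3*t - 2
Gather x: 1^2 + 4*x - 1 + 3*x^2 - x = 3*x^2 + 3*x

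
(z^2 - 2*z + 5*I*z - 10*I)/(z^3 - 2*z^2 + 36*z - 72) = (z + 5*I)/(z^2 + 36)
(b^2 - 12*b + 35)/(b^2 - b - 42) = (b - 5)/(b + 6)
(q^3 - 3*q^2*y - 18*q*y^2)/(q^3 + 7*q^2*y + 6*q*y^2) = (q^2 - 3*q*y - 18*y^2)/(q^2 + 7*q*y + 6*y^2)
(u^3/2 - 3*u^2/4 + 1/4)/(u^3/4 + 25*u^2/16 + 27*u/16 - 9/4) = 4*(2*u^3 - 3*u^2 + 1)/(4*u^3 + 25*u^2 + 27*u - 36)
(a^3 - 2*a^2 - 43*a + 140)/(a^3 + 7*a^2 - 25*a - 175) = (a - 4)/(a + 5)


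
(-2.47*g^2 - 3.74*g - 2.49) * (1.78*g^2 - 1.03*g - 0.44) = -4.3966*g^4 - 4.1131*g^3 + 0.506799999999999*g^2 + 4.2103*g + 1.0956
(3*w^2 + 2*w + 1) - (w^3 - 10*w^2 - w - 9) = -w^3 + 13*w^2 + 3*w + 10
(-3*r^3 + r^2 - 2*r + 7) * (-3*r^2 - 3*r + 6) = 9*r^5 + 6*r^4 - 15*r^3 - 9*r^2 - 33*r + 42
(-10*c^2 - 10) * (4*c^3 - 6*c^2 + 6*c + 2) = -40*c^5 + 60*c^4 - 100*c^3 + 40*c^2 - 60*c - 20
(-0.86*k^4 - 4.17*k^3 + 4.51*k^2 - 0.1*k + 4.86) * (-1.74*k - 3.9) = 1.4964*k^5 + 10.6098*k^4 + 8.4156*k^3 - 17.415*k^2 - 8.0664*k - 18.954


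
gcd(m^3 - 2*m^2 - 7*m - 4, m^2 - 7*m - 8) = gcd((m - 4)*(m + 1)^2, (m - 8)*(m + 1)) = m + 1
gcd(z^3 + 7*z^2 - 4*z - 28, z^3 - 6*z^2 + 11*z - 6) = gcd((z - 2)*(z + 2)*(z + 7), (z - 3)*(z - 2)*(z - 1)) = z - 2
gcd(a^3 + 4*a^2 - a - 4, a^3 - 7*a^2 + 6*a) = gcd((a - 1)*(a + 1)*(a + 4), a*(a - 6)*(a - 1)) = a - 1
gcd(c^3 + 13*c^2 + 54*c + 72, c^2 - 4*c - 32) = c + 4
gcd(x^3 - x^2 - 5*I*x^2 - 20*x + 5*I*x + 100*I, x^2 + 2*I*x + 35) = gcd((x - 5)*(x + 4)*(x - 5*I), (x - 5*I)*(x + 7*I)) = x - 5*I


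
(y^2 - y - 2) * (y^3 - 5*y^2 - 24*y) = y^5 - 6*y^4 - 21*y^3 + 34*y^2 + 48*y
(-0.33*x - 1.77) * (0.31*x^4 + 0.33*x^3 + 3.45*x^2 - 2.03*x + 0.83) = -0.1023*x^5 - 0.6576*x^4 - 1.7226*x^3 - 5.4366*x^2 + 3.3192*x - 1.4691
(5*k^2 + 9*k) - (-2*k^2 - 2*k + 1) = 7*k^2 + 11*k - 1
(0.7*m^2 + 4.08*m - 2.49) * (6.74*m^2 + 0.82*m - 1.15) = 4.718*m^4 + 28.0732*m^3 - 14.242*m^2 - 6.7338*m + 2.8635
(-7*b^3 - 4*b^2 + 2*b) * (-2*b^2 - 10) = 14*b^5 + 8*b^4 + 66*b^3 + 40*b^2 - 20*b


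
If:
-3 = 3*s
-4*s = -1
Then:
No Solution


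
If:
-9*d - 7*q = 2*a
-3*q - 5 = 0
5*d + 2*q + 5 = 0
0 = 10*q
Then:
No Solution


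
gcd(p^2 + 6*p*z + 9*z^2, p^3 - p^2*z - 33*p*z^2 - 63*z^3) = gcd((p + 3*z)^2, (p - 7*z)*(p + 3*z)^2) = p^2 + 6*p*z + 9*z^2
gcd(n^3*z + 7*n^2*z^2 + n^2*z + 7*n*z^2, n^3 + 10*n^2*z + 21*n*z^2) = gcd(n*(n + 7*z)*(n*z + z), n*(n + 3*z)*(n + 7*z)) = n^2 + 7*n*z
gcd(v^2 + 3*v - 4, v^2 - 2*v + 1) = v - 1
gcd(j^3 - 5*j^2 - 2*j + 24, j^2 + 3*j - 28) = j - 4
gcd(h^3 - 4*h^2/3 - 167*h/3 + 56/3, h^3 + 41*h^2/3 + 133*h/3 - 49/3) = h^2 + 20*h/3 - 7/3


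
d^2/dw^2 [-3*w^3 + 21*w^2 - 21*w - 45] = 42 - 18*w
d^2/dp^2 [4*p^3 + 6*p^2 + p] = 24*p + 12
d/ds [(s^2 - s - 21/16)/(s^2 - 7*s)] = 3*(-32*s^2 + 14*s - 49)/(16*s^2*(s^2 - 14*s + 49))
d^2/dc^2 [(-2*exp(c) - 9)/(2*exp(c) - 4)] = 13*(-exp(c) - 2)*exp(c)/(2*(exp(3*c) - 6*exp(2*c) + 12*exp(c) - 8))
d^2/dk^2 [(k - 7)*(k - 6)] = 2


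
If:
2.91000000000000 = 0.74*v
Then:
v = 3.93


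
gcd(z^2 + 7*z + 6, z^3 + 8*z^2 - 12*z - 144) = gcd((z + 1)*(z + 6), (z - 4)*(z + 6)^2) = z + 6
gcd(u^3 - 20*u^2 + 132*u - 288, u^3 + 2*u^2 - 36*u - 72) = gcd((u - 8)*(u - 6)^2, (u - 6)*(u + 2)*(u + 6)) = u - 6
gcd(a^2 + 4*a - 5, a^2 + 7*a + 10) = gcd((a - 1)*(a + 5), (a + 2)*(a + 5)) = a + 5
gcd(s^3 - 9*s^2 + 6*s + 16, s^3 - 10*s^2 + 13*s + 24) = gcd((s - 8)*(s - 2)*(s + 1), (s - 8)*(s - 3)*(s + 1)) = s^2 - 7*s - 8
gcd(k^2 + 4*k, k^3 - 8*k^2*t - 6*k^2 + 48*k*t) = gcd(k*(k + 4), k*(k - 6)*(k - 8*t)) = k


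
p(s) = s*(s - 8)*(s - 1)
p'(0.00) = 8.00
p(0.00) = 0.00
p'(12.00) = 224.00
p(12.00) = 528.00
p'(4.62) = -11.13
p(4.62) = -56.53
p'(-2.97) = 87.92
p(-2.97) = -129.35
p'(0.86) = -5.26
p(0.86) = 0.86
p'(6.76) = 23.41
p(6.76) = -48.28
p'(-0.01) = 8.18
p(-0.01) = -0.08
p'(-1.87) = 52.15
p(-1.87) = -52.97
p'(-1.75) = 48.69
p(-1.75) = -46.92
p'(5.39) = -1.86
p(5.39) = -61.76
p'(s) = s*(s - 8) + s*(s - 1) + (s - 8)*(s - 1) = 3*s^2 - 18*s + 8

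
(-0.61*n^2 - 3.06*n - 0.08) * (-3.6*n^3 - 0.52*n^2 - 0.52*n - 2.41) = 2.196*n^5 + 11.3332*n^4 + 2.1964*n^3 + 3.1029*n^2 + 7.4162*n + 0.1928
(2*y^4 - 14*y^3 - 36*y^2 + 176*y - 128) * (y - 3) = 2*y^5 - 20*y^4 + 6*y^3 + 284*y^2 - 656*y + 384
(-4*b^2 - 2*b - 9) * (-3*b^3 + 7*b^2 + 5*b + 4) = 12*b^5 - 22*b^4 - 7*b^3 - 89*b^2 - 53*b - 36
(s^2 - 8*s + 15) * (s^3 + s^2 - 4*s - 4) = s^5 - 7*s^4 + 3*s^3 + 43*s^2 - 28*s - 60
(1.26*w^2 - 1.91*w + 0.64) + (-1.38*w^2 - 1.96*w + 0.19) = -0.12*w^2 - 3.87*w + 0.83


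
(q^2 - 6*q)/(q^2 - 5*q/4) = 4*(q - 6)/(4*q - 5)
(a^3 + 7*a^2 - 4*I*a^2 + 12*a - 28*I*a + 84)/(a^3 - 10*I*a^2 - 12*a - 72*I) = (a + 7)/(a - 6*I)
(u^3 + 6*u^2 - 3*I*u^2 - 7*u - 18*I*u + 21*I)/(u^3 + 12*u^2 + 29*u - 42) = (u - 3*I)/(u + 6)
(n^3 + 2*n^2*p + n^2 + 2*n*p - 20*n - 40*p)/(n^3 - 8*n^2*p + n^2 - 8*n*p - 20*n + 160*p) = (-n - 2*p)/(-n + 8*p)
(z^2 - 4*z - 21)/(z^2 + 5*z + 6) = (z - 7)/(z + 2)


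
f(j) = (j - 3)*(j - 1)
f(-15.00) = 288.00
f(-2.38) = 18.18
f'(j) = 2*j - 4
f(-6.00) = 63.00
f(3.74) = 2.03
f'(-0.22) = -4.44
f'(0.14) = -3.72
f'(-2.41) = -8.82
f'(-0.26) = -4.52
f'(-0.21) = -4.42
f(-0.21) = 3.88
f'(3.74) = 3.48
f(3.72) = 1.96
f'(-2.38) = -8.76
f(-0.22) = 3.93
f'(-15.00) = -34.00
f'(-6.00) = -16.00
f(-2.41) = 18.45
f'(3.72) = 3.44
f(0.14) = 2.46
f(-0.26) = 4.11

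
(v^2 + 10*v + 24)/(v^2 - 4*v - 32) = (v + 6)/(v - 8)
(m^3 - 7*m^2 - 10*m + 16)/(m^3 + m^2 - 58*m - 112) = (m - 1)/(m + 7)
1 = 1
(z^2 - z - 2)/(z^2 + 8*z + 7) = (z - 2)/(z + 7)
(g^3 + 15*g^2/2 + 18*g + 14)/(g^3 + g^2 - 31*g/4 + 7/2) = 2*(g^2 + 4*g + 4)/(2*g^2 - 5*g + 2)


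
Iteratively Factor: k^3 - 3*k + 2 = (k - 1)*(k^2 + k - 2) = (k - 1)*(k + 2)*(k - 1)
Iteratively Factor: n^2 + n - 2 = (n - 1)*(n + 2)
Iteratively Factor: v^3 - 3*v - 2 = (v + 1)*(v^2 - v - 2) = (v + 1)^2*(v - 2)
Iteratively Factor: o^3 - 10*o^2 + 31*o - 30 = (o - 5)*(o^2 - 5*o + 6) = (o - 5)*(o - 2)*(o - 3)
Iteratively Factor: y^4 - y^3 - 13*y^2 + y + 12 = (y - 1)*(y^3 - 13*y - 12) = (y - 1)*(y + 3)*(y^2 - 3*y - 4) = (y - 1)*(y + 1)*(y + 3)*(y - 4)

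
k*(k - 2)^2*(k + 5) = k^4 + k^3 - 16*k^2 + 20*k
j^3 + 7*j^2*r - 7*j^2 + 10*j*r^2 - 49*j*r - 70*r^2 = (j - 7)*(j + 2*r)*(j + 5*r)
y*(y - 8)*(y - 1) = y^3 - 9*y^2 + 8*y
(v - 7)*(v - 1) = v^2 - 8*v + 7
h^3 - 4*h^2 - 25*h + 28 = (h - 7)*(h - 1)*(h + 4)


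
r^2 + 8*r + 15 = (r + 3)*(r + 5)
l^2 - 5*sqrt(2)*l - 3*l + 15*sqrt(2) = (l - 3)*(l - 5*sqrt(2))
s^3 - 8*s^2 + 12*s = s*(s - 6)*(s - 2)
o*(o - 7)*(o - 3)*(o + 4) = o^4 - 6*o^3 - 19*o^2 + 84*o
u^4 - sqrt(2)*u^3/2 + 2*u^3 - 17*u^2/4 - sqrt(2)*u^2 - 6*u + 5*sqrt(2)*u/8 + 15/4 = (u - 1/2)*(u + 5/2)*(u - 3*sqrt(2)/2)*(u + sqrt(2))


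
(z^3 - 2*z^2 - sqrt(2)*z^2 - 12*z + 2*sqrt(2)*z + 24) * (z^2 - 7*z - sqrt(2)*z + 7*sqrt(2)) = z^5 - 9*z^4 - 2*sqrt(2)*z^4 + 4*z^3 + 18*sqrt(2)*z^3 - 16*sqrt(2)*z^2 + 90*z^2 - 108*sqrt(2)*z - 140*z + 168*sqrt(2)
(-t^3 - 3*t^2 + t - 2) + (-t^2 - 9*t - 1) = -t^3 - 4*t^2 - 8*t - 3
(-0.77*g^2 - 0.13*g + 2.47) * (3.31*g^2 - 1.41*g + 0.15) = -2.5487*g^4 + 0.6554*g^3 + 8.2435*g^2 - 3.5022*g + 0.3705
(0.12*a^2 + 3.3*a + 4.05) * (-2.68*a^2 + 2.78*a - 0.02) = -0.3216*a^4 - 8.5104*a^3 - 1.6824*a^2 + 11.193*a - 0.081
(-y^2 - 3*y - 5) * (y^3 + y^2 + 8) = -y^5 - 4*y^4 - 8*y^3 - 13*y^2 - 24*y - 40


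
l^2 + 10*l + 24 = (l + 4)*(l + 6)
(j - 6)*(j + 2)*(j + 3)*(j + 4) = j^4 + 3*j^3 - 28*j^2 - 132*j - 144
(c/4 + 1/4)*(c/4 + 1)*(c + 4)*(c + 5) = c^4/16 + 7*c^3/8 + 69*c^2/16 + 17*c/2 + 5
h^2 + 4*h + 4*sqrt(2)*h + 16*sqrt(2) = (h + 4)*(h + 4*sqrt(2))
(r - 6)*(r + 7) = r^2 + r - 42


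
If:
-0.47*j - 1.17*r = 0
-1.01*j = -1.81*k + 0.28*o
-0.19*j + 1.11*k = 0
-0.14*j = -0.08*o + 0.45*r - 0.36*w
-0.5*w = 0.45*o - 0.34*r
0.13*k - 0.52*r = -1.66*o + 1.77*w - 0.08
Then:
No Solution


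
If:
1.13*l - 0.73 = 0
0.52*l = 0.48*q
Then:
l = 0.65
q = 0.70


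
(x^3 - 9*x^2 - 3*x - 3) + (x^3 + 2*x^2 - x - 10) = 2*x^3 - 7*x^2 - 4*x - 13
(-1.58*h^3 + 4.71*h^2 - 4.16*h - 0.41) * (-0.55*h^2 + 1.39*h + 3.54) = 0.869*h^5 - 4.7867*h^4 + 3.2417*h^3 + 11.1165*h^2 - 15.2963*h - 1.4514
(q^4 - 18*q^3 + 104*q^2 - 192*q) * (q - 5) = q^5 - 23*q^4 + 194*q^3 - 712*q^2 + 960*q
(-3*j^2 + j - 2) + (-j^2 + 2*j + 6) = -4*j^2 + 3*j + 4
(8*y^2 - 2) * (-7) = 14 - 56*y^2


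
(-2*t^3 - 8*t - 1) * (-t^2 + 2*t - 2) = 2*t^5 - 4*t^4 + 12*t^3 - 15*t^2 + 14*t + 2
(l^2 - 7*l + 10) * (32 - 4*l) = -4*l^3 + 60*l^2 - 264*l + 320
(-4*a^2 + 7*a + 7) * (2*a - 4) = -8*a^3 + 30*a^2 - 14*a - 28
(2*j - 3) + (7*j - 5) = 9*j - 8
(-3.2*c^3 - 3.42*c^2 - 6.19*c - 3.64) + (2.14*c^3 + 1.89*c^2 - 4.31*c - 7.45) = -1.06*c^3 - 1.53*c^2 - 10.5*c - 11.09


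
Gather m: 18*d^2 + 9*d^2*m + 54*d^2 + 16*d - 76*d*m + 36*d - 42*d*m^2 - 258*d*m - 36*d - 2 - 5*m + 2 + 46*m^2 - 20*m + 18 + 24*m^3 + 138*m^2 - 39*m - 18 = 72*d^2 + 16*d + 24*m^3 + m^2*(184 - 42*d) + m*(9*d^2 - 334*d - 64)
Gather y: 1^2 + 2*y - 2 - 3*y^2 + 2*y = -3*y^2 + 4*y - 1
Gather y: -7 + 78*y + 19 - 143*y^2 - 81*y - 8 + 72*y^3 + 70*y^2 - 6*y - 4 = 72*y^3 - 73*y^2 - 9*y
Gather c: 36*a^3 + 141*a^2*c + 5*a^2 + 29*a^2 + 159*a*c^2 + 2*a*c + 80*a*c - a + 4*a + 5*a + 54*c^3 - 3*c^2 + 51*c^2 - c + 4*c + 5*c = 36*a^3 + 34*a^2 + 8*a + 54*c^3 + c^2*(159*a + 48) + c*(141*a^2 + 82*a + 8)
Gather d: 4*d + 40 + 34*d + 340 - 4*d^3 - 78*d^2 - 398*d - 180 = -4*d^3 - 78*d^2 - 360*d + 200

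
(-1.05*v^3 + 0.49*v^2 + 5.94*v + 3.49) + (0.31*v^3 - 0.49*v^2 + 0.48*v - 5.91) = -0.74*v^3 + 6.42*v - 2.42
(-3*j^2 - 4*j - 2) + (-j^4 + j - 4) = -j^4 - 3*j^2 - 3*j - 6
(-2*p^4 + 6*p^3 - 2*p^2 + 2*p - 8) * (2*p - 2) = -4*p^5 + 16*p^4 - 16*p^3 + 8*p^2 - 20*p + 16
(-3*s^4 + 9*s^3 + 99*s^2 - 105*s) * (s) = -3*s^5 + 9*s^4 + 99*s^3 - 105*s^2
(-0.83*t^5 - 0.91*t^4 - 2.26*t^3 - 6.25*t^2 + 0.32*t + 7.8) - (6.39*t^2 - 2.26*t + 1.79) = -0.83*t^5 - 0.91*t^4 - 2.26*t^3 - 12.64*t^2 + 2.58*t + 6.01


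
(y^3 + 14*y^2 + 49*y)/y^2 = y + 14 + 49/y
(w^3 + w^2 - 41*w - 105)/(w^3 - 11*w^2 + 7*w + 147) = (w + 5)/(w - 7)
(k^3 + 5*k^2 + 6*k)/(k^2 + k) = (k^2 + 5*k + 6)/(k + 1)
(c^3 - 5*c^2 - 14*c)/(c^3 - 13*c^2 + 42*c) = (c + 2)/(c - 6)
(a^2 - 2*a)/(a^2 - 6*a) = (a - 2)/(a - 6)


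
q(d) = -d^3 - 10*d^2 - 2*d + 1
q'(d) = -3*d^2 - 20*d - 2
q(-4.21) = -93.20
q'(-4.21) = 29.03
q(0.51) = -2.75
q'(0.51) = -12.98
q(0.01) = 0.98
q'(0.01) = -2.20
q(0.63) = -4.48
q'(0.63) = -15.79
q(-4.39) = -98.34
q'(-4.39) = 27.98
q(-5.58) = -125.46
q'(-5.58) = 16.19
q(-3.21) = -62.54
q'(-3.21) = 31.29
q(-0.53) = -0.60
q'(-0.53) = 7.76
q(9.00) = -1556.00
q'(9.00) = -425.00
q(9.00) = -1556.00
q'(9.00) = -425.00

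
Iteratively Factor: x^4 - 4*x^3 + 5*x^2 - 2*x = (x)*(x^3 - 4*x^2 + 5*x - 2) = x*(x - 2)*(x^2 - 2*x + 1) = x*(x - 2)*(x - 1)*(x - 1)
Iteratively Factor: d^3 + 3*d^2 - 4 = (d - 1)*(d^2 + 4*d + 4) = (d - 1)*(d + 2)*(d + 2)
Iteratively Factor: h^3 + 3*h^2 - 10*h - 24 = (h - 3)*(h^2 + 6*h + 8) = (h - 3)*(h + 4)*(h + 2)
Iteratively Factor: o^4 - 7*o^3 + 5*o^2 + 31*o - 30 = (o - 5)*(o^3 - 2*o^2 - 5*o + 6) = (o - 5)*(o + 2)*(o^2 - 4*o + 3) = (o - 5)*(o - 3)*(o + 2)*(o - 1)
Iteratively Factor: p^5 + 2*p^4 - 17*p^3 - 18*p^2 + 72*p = (p - 2)*(p^4 + 4*p^3 - 9*p^2 - 36*p) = (p - 3)*(p - 2)*(p^3 + 7*p^2 + 12*p) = (p - 3)*(p - 2)*(p + 3)*(p^2 + 4*p) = (p - 3)*(p - 2)*(p + 3)*(p + 4)*(p)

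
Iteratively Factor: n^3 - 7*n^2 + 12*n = (n - 3)*(n^2 - 4*n) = n*(n - 3)*(n - 4)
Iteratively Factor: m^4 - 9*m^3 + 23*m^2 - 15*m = (m)*(m^3 - 9*m^2 + 23*m - 15) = m*(m - 5)*(m^2 - 4*m + 3) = m*(m - 5)*(m - 1)*(m - 3)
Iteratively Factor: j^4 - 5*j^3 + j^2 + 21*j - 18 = (j + 2)*(j^3 - 7*j^2 + 15*j - 9) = (j - 3)*(j + 2)*(j^2 - 4*j + 3) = (j - 3)*(j - 1)*(j + 2)*(j - 3)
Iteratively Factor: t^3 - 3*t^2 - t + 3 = (t + 1)*(t^2 - 4*t + 3) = (t - 3)*(t + 1)*(t - 1)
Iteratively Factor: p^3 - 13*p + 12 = (p - 3)*(p^2 + 3*p - 4) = (p - 3)*(p + 4)*(p - 1)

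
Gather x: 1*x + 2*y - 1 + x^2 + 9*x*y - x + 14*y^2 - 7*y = x^2 + 9*x*y + 14*y^2 - 5*y - 1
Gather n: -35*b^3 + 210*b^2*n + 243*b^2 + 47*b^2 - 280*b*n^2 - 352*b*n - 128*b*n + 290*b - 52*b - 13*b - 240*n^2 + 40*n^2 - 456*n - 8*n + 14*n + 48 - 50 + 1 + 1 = -35*b^3 + 290*b^2 + 225*b + n^2*(-280*b - 200) + n*(210*b^2 - 480*b - 450)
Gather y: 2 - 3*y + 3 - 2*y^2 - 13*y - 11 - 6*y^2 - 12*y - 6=-8*y^2 - 28*y - 12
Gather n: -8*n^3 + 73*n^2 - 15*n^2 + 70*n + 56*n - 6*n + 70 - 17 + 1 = -8*n^3 + 58*n^2 + 120*n + 54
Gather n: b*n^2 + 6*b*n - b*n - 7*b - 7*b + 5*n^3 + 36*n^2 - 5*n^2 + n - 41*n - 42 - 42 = -14*b + 5*n^3 + n^2*(b + 31) + n*(5*b - 40) - 84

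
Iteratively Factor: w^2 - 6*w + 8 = (w - 4)*(w - 2)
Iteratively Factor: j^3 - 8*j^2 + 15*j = (j - 5)*(j^2 - 3*j) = (j - 5)*(j - 3)*(j)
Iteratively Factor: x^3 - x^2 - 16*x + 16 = (x - 1)*(x^2 - 16) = (x - 1)*(x + 4)*(x - 4)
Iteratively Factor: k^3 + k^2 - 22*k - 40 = (k + 4)*(k^2 - 3*k - 10) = (k - 5)*(k + 4)*(k + 2)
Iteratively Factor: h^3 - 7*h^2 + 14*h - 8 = (h - 4)*(h^2 - 3*h + 2) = (h - 4)*(h - 2)*(h - 1)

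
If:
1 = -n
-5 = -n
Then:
No Solution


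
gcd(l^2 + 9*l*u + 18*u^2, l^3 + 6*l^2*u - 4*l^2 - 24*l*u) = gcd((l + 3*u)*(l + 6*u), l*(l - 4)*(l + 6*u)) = l + 6*u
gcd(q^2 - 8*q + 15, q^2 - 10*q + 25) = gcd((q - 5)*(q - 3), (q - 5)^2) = q - 5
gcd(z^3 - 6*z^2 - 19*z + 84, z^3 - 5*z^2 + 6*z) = z - 3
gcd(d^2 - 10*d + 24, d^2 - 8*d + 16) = d - 4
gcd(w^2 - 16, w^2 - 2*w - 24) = w + 4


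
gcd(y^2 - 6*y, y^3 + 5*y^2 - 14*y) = y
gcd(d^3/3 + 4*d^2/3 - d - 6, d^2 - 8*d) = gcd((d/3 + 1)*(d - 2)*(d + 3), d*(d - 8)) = 1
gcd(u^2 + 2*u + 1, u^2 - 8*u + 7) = 1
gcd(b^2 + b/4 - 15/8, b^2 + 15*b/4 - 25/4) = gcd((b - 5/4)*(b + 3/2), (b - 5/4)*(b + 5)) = b - 5/4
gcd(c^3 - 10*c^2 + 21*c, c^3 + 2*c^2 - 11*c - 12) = c - 3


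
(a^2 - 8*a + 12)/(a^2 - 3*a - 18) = (a - 2)/(a + 3)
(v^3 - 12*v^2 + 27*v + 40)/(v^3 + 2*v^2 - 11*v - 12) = (v^2 - 13*v + 40)/(v^2 + v - 12)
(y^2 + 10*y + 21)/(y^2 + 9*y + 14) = (y + 3)/(y + 2)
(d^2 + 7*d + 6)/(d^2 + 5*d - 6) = (d + 1)/(d - 1)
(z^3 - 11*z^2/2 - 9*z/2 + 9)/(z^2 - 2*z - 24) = (2*z^2 + z - 3)/(2*(z + 4))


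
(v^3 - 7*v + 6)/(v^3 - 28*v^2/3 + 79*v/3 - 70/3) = 3*(v^2 + 2*v - 3)/(3*v^2 - 22*v + 35)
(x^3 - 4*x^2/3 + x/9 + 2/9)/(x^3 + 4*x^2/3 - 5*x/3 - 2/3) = (x - 2/3)/(x + 2)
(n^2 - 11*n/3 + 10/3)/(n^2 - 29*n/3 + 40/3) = (n - 2)/(n - 8)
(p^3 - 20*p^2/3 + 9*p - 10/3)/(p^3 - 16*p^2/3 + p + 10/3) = (3*p - 2)/(3*p + 2)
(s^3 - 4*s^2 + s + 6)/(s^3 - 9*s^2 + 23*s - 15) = (s^2 - s - 2)/(s^2 - 6*s + 5)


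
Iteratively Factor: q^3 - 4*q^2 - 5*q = (q - 5)*(q^2 + q) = q*(q - 5)*(q + 1)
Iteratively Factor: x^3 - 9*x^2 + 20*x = (x - 4)*(x^2 - 5*x) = x*(x - 4)*(x - 5)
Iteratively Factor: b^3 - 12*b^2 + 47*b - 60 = (b - 5)*(b^2 - 7*b + 12) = (b - 5)*(b - 3)*(b - 4)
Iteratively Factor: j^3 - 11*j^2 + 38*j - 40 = (j - 4)*(j^2 - 7*j + 10) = (j - 5)*(j - 4)*(j - 2)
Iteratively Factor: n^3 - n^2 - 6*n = (n)*(n^2 - n - 6) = n*(n - 3)*(n + 2)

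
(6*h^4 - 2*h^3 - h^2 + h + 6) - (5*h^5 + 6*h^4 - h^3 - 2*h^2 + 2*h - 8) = -5*h^5 - h^3 + h^2 - h + 14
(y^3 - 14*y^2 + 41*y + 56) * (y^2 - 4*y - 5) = y^5 - 18*y^4 + 92*y^3 - 38*y^2 - 429*y - 280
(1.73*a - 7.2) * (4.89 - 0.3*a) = -0.519*a^2 + 10.6197*a - 35.208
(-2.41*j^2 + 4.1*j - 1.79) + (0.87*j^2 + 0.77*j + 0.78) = -1.54*j^2 + 4.87*j - 1.01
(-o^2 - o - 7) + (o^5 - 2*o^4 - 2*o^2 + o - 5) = o^5 - 2*o^4 - 3*o^2 - 12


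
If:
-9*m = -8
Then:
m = 8/9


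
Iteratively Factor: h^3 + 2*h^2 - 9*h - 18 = (h + 3)*(h^2 - h - 6) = (h + 2)*(h + 3)*(h - 3)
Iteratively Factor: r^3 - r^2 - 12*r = (r)*(r^2 - r - 12) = r*(r + 3)*(r - 4)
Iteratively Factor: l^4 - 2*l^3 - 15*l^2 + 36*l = (l)*(l^3 - 2*l^2 - 15*l + 36) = l*(l + 4)*(l^2 - 6*l + 9) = l*(l - 3)*(l + 4)*(l - 3)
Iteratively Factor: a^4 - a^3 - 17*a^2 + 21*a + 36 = (a - 3)*(a^3 + 2*a^2 - 11*a - 12) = (a - 3)^2*(a^2 + 5*a + 4) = (a - 3)^2*(a + 1)*(a + 4)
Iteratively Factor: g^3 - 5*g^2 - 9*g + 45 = (g - 3)*(g^2 - 2*g - 15) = (g - 5)*(g - 3)*(g + 3)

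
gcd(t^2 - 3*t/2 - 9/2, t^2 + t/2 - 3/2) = t + 3/2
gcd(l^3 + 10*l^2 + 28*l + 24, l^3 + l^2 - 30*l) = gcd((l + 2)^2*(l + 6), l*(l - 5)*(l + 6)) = l + 6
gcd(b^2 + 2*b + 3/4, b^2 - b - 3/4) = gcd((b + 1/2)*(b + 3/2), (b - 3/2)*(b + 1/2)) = b + 1/2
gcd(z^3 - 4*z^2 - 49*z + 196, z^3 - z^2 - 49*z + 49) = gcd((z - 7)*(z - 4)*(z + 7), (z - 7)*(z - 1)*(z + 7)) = z^2 - 49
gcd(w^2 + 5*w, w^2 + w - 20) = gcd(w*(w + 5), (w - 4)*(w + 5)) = w + 5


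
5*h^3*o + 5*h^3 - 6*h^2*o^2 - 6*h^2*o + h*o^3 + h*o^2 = (-5*h + o)*(-h + o)*(h*o + h)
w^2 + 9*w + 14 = (w + 2)*(w + 7)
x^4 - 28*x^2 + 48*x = x*(x - 4)*(x - 2)*(x + 6)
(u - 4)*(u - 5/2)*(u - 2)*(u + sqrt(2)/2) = u^4 - 17*u^3/2 + sqrt(2)*u^3/2 - 17*sqrt(2)*u^2/4 + 23*u^2 - 20*u + 23*sqrt(2)*u/2 - 10*sqrt(2)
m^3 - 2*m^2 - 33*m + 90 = (m - 5)*(m - 3)*(m + 6)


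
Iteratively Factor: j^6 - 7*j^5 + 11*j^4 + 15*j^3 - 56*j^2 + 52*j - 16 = (j - 2)*(j^5 - 5*j^4 + j^3 + 17*j^2 - 22*j + 8) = (j - 2)*(j - 1)*(j^4 - 4*j^3 - 3*j^2 + 14*j - 8) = (j - 2)*(j - 1)^2*(j^3 - 3*j^2 - 6*j + 8) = (j - 2)*(j - 1)^3*(j^2 - 2*j - 8) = (j - 4)*(j - 2)*(j - 1)^3*(j + 2)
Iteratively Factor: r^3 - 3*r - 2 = (r + 1)*(r^2 - r - 2) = (r + 1)^2*(r - 2)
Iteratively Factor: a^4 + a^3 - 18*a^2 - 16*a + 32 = (a - 1)*(a^3 + 2*a^2 - 16*a - 32) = (a - 1)*(a + 4)*(a^2 - 2*a - 8) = (a - 4)*(a - 1)*(a + 4)*(a + 2)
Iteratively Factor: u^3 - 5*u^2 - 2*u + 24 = (u - 3)*(u^2 - 2*u - 8) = (u - 4)*(u - 3)*(u + 2)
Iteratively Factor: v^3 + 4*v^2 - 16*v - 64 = (v + 4)*(v^2 - 16) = (v - 4)*(v + 4)*(v + 4)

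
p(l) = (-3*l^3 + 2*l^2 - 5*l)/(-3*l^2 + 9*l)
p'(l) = (6*l - 9)*(-3*l^3 + 2*l^2 - 5*l)/(-3*l^2 + 9*l)^2 + (-9*l^2 + 4*l - 5)/(-3*l^2 + 9*l) = (l^2 - 6*l + 1/3)/(l^2 - 6*l + 9)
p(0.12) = -0.56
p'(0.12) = -0.04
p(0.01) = -0.56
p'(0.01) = 0.03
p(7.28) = 11.64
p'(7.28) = 0.53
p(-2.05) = -1.43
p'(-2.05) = 0.66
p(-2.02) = -1.41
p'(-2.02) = 0.66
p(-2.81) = -1.97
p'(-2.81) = 0.74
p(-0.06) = -0.56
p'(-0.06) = 0.07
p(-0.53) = -0.65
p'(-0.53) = 0.30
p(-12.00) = -10.24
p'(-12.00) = 0.96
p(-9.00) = -7.39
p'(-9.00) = 0.94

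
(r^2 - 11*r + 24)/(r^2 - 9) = (r - 8)/(r + 3)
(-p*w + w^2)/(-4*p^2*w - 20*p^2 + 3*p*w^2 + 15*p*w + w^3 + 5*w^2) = w/(4*p*w + 20*p + w^2 + 5*w)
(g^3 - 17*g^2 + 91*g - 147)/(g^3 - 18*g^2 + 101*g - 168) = (g - 7)/(g - 8)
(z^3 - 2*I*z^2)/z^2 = z - 2*I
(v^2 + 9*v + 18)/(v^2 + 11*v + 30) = (v + 3)/(v + 5)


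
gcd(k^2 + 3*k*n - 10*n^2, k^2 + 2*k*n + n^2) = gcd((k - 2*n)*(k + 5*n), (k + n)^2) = 1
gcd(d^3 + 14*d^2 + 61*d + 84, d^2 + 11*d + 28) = d^2 + 11*d + 28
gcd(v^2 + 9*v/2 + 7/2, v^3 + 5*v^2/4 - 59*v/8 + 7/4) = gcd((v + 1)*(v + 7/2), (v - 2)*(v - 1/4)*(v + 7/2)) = v + 7/2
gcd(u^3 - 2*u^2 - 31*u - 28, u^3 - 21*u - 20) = u^2 + 5*u + 4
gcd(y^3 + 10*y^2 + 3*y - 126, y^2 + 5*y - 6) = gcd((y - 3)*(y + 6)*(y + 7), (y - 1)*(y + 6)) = y + 6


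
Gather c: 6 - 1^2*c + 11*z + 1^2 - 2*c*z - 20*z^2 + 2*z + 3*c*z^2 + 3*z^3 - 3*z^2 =c*(3*z^2 - 2*z - 1) + 3*z^3 - 23*z^2 + 13*z + 7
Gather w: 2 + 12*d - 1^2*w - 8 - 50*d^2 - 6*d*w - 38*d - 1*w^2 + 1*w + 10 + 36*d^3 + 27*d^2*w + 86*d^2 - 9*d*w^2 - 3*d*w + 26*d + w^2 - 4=36*d^3 + 36*d^2 - 9*d*w^2 + w*(27*d^2 - 9*d)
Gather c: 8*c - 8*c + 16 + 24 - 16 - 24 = 0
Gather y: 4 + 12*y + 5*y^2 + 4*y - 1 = 5*y^2 + 16*y + 3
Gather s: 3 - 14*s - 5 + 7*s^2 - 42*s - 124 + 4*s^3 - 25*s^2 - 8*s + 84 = 4*s^3 - 18*s^2 - 64*s - 42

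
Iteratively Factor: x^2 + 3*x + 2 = (x + 2)*(x + 1)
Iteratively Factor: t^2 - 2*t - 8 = (t - 4)*(t + 2)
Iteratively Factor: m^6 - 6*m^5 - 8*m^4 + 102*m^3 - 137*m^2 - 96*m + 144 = (m + 4)*(m^5 - 10*m^4 + 32*m^3 - 26*m^2 - 33*m + 36) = (m - 4)*(m + 4)*(m^4 - 6*m^3 + 8*m^2 + 6*m - 9) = (m - 4)*(m - 3)*(m + 4)*(m^3 - 3*m^2 - m + 3) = (m - 4)*(m - 3)*(m - 1)*(m + 4)*(m^2 - 2*m - 3) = (m - 4)*(m - 3)^2*(m - 1)*(m + 4)*(m + 1)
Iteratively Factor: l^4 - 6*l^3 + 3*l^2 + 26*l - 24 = (l + 2)*(l^3 - 8*l^2 + 19*l - 12) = (l - 3)*(l + 2)*(l^2 - 5*l + 4) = (l - 3)*(l - 1)*(l + 2)*(l - 4)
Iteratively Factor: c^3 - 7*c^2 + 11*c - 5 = (c - 1)*(c^2 - 6*c + 5) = (c - 1)^2*(c - 5)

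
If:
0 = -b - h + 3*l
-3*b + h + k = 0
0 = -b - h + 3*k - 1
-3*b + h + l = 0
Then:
No Solution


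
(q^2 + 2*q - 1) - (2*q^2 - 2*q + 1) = -q^2 + 4*q - 2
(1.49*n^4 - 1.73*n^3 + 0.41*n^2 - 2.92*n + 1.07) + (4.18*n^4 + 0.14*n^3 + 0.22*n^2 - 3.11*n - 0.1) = 5.67*n^4 - 1.59*n^3 + 0.63*n^2 - 6.03*n + 0.97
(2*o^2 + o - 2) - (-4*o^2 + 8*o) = 6*o^2 - 7*o - 2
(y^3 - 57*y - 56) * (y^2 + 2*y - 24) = y^5 + 2*y^4 - 81*y^3 - 170*y^2 + 1256*y + 1344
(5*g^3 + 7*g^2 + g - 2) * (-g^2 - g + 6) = -5*g^5 - 12*g^4 + 22*g^3 + 43*g^2 + 8*g - 12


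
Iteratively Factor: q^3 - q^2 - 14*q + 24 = (q - 3)*(q^2 + 2*q - 8) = (q - 3)*(q - 2)*(q + 4)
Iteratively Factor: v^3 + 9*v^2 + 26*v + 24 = (v + 2)*(v^2 + 7*v + 12) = (v + 2)*(v + 4)*(v + 3)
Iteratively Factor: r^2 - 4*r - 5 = (r + 1)*(r - 5)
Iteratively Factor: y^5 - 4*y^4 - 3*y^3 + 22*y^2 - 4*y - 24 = (y + 2)*(y^4 - 6*y^3 + 9*y^2 + 4*y - 12) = (y - 2)*(y + 2)*(y^3 - 4*y^2 + y + 6) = (y - 2)^2*(y + 2)*(y^2 - 2*y - 3) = (y - 2)^2*(y + 1)*(y + 2)*(y - 3)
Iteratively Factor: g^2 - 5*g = (g - 5)*(g)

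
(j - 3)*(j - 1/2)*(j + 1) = j^3 - 5*j^2/2 - 2*j + 3/2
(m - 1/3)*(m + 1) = m^2 + 2*m/3 - 1/3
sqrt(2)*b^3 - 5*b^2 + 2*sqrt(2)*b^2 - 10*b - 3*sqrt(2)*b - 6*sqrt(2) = (b + 2)*(b - 3*sqrt(2))*(sqrt(2)*b + 1)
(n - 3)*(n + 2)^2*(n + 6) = n^4 + 7*n^3 - 2*n^2 - 60*n - 72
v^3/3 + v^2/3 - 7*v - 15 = (v/3 + 1)*(v - 5)*(v + 3)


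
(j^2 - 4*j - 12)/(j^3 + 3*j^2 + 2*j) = (j - 6)/(j*(j + 1))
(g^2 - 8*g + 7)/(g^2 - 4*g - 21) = (g - 1)/(g + 3)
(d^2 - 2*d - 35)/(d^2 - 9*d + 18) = (d^2 - 2*d - 35)/(d^2 - 9*d + 18)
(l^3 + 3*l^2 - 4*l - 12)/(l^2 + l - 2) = (l^2 + l - 6)/(l - 1)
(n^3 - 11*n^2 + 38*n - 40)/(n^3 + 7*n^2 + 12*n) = (n^3 - 11*n^2 + 38*n - 40)/(n*(n^2 + 7*n + 12))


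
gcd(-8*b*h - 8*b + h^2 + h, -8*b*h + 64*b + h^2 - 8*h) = 8*b - h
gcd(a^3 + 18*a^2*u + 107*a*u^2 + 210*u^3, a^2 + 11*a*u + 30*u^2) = a^2 + 11*a*u + 30*u^2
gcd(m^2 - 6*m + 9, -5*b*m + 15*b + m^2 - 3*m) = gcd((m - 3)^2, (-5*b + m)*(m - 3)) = m - 3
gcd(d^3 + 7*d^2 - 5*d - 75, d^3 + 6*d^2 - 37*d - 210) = d + 5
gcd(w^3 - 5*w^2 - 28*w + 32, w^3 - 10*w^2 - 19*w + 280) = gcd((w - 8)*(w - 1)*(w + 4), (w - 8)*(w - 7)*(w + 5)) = w - 8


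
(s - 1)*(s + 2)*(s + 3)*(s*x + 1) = s^4*x + 4*s^3*x + s^3 + s^2*x + 4*s^2 - 6*s*x + s - 6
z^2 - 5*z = z*(z - 5)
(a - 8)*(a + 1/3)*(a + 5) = a^3 - 8*a^2/3 - 41*a - 40/3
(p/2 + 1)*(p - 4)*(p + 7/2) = p^3/2 + 3*p^2/4 - 15*p/2 - 14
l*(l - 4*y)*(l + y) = l^3 - 3*l^2*y - 4*l*y^2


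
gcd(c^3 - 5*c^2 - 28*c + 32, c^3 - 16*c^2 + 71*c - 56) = c^2 - 9*c + 8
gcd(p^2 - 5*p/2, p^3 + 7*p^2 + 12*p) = p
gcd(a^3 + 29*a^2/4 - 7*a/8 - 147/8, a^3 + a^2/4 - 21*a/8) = a^2 + a/4 - 21/8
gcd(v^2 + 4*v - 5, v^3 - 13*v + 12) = v - 1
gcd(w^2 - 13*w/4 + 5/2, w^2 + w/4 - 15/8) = w - 5/4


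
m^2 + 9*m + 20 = (m + 4)*(m + 5)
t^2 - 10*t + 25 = (t - 5)^2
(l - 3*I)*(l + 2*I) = l^2 - I*l + 6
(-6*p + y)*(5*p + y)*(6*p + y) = -180*p^3 - 36*p^2*y + 5*p*y^2 + y^3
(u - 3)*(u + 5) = u^2 + 2*u - 15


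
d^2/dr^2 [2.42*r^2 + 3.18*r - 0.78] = 4.84000000000000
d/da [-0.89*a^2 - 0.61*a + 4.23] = -1.78*a - 0.61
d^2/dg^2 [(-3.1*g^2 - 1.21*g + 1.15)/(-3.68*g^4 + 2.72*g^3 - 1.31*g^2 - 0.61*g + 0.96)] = (251.88864*g^8 + 10.4570880000002*g^7 - 489.279936*g^6 + 350.536032*g^5 + 49.64688*g^4 + 30.618286*g^3 - 63.668514*g^2 + 21.633666*g + 3.382762)/(49.836032*g^12 - 110.505984*g^11 + 134.899968*g^10 - 74.016512*g^9 - 27.615792*g^8 + 74.83512*g^7 - 55.760437*g^6 + 7.698111*g^5 + 16.251441*g^4 - 11.896091*g^3 + 2.55024*g^2 + 1.686528*g - 0.884736)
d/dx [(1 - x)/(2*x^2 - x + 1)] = (-2*x^2 + x + (x - 1)*(4*x - 1) - 1)/(2*x^2 - x + 1)^2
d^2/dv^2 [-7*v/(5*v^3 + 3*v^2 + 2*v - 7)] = 14*(-v*(15*v^2 + 6*v + 2)^2 + (15*v^2 + 3*v*(5*v + 1) + 6*v + 2)*(5*v^3 + 3*v^2 + 2*v - 7))/(5*v^3 + 3*v^2 + 2*v - 7)^3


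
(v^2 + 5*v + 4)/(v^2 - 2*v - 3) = (v + 4)/(v - 3)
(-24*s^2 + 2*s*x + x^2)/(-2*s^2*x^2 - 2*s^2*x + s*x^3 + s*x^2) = (24*s^2 - 2*s*x - x^2)/(s*x*(2*s*x + 2*s - x^2 - x))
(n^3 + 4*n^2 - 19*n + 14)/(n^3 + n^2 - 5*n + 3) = (n^2 + 5*n - 14)/(n^2 + 2*n - 3)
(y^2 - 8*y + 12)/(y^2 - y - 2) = (y - 6)/(y + 1)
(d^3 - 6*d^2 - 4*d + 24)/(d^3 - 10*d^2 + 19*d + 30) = (d^2 - 4)/(d^2 - 4*d - 5)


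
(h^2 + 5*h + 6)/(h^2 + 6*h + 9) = (h + 2)/(h + 3)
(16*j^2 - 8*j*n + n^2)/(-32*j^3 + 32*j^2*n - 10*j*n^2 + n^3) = -1/(2*j - n)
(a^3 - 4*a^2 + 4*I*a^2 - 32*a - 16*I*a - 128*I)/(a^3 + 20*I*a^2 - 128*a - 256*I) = (a^2 - 4*a - 32)/(a^2 + 16*I*a - 64)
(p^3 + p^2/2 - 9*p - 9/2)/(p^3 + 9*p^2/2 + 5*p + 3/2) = (p - 3)/(p + 1)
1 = 1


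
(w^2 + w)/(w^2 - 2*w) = (w + 1)/(w - 2)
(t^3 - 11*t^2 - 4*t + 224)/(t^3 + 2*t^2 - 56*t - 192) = (t - 7)/(t + 6)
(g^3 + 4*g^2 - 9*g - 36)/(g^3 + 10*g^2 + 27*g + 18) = (g^2 + g - 12)/(g^2 + 7*g + 6)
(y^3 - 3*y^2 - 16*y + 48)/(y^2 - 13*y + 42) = (y^3 - 3*y^2 - 16*y + 48)/(y^2 - 13*y + 42)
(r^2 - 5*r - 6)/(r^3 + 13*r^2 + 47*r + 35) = (r - 6)/(r^2 + 12*r + 35)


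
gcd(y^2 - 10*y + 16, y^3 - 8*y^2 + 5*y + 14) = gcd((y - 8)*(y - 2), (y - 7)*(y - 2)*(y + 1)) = y - 2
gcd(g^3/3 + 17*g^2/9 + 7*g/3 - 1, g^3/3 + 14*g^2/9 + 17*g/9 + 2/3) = g + 3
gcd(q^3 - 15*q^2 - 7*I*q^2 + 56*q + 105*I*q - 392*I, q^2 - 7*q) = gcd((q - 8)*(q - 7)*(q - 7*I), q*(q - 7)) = q - 7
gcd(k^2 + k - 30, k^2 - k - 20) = k - 5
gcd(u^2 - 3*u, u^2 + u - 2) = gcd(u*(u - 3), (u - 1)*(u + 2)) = 1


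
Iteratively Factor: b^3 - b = (b)*(b^2 - 1) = b*(b - 1)*(b + 1)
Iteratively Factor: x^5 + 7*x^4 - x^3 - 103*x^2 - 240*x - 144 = (x - 4)*(x^4 + 11*x^3 + 43*x^2 + 69*x + 36) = (x - 4)*(x + 3)*(x^3 + 8*x^2 + 19*x + 12) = (x - 4)*(x + 3)*(x + 4)*(x^2 + 4*x + 3) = (x - 4)*(x + 3)^2*(x + 4)*(x + 1)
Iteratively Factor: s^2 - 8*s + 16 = (s - 4)*(s - 4)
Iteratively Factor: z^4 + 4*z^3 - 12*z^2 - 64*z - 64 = (z - 4)*(z^3 + 8*z^2 + 20*z + 16) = (z - 4)*(z + 2)*(z^2 + 6*z + 8) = (z - 4)*(z + 2)*(z + 4)*(z + 2)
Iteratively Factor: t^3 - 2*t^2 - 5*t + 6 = (t + 2)*(t^2 - 4*t + 3) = (t - 3)*(t + 2)*(t - 1)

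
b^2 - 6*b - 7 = (b - 7)*(b + 1)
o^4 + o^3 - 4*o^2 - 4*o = o*(o - 2)*(o + 1)*(o + 2)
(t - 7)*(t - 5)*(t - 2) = t^3 - 14*t^2 + 59*t - 70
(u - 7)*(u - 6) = u^2 - 13*u + 42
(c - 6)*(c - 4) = c^2 - 10*c + 24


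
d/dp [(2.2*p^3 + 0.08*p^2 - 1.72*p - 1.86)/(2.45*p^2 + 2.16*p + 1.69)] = (5.39*p^4 + 9.504*p^3 + 15.5408*p^2 + 9.3844*p + 1.1108)/(6.0025*p^4 + 10.584*p^3 + 12.9466*p^2 + 7.3008*p + 2.8561)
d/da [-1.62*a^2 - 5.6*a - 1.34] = -3.24*a - 5.6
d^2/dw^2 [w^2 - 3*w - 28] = 2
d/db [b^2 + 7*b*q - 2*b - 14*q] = 2*b + 7*q - 2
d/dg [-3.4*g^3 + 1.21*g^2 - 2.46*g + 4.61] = -10.2*g^2 + 2.42*g - 2.46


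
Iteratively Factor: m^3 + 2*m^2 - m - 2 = (m + 2)*(m^2 - 1) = (m - 1)*(m + 2)*(m + 1)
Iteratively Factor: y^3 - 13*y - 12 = (y - 4)*(y^2 + 4*y + 3) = (y - 4)*(y + 1)*(y + 3)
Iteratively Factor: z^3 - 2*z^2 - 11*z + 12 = (z + 3)*(z^2 - 5*z + 4) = (z - 1)*(z + 3)*(z - 4)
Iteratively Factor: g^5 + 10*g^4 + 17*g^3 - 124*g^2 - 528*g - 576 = (g - 4)*(g^4 + 14*g^3 + 73*g^2 + 168*g + 144) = (g - 4)*(g + 3)*(g^3 + 11*g^2 + 40*g + 48) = (g - 4)*(g + 3)*(g + 4)*(g^2 + 7*g + 12) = (g - 4)*(g + 3)^2*(g + 4)*(g + 4)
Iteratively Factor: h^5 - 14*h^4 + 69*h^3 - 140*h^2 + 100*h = (h - 5)*(h^4 - 9*h^3 + 24*h^2 - 20*h) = h*(h - 5)*(h^3 - 9*h^2 + 24*h - 20) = h*(h - 5)*(h - 2)*(h^2 - 7*h + 10) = h*(h - 5)*(h - 2)^2*(h - 5)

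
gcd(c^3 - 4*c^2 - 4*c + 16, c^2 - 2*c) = c - 2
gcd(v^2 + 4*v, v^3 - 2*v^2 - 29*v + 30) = 1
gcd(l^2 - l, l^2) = l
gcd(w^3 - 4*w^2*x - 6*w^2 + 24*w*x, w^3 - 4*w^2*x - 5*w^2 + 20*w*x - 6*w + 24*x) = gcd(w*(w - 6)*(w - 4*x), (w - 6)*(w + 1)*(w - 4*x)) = -w^2 + 4*w*x + 6*w - 24*x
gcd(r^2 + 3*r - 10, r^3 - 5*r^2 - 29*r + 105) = r + 5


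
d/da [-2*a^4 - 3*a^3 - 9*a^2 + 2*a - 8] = -8*a^3 - 9*a^2 - 18*a + 2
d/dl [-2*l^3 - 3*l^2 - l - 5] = -6*l^2 - 6*l - 1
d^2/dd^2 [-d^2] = -2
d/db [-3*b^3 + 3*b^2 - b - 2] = -9*b^2 + 6*b - 1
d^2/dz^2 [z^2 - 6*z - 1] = 2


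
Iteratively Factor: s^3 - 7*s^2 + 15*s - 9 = (s - 1)*(s^2 - 6*s + 9) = (s - 3)*(s - 1)*(s - 3)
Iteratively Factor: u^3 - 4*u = (u)*(u^2 - 4) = u*(u + 2)*(u - 2)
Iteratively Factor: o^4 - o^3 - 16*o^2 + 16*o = (o + 4)*(o^3 - 5*o^2 + 4*o) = (o - 4)*(o + 4)*(o^2 - o) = o*(o - 4)*(o + 4)*(o - 1)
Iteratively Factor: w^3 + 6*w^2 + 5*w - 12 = (w + 3)*(w^2 + 3*w - 4) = (w - 1)*(w + 3)*(w + 4)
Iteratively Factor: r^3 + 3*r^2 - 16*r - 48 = (r - 4)*(r^2 + 7*r + 12) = (r - 4)*(r + 3)*(r + 4)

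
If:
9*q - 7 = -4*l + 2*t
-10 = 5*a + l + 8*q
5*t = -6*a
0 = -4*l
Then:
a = -730/129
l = 0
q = 295/129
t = 292/43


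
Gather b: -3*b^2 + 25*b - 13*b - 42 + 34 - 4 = -3*b^2 + 12*b - 12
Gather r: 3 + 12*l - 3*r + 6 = 12*l - 3*r + 9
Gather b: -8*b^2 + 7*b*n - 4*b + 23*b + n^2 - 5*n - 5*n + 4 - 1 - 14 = -8*b^2 + b*(7*n + 19) + n^2 - 10*n - 11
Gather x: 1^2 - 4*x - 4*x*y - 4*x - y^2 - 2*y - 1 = x*(-4*y - 8) - y^2 - 2*y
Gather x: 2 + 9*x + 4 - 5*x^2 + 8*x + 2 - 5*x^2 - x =-10*x^2 + 16*x + 8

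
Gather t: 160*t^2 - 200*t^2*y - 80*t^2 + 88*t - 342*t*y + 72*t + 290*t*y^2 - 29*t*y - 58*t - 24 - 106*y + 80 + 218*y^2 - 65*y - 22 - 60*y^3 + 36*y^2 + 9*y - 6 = t^2*(80 - 200*y) + t*(290*y^2 - 371*y + 102) - 60*y^3 + 254*y^2 - 162*y + 28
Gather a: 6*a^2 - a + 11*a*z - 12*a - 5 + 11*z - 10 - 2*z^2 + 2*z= 6*a^2 + a*(11*z - 13) - 2*z^2 + 13*z - 15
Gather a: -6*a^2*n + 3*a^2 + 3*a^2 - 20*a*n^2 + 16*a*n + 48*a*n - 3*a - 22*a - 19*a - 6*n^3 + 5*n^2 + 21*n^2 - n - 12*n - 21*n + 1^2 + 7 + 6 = a^2*(6 - 6*n) + a*(-20*n^2 + 64*n - 44) - 6*n^3 + 26*n^2 - 34*n + 14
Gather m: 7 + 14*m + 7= 14*m + 14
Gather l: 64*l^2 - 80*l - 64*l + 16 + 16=64*l^2 - 144*l + 32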